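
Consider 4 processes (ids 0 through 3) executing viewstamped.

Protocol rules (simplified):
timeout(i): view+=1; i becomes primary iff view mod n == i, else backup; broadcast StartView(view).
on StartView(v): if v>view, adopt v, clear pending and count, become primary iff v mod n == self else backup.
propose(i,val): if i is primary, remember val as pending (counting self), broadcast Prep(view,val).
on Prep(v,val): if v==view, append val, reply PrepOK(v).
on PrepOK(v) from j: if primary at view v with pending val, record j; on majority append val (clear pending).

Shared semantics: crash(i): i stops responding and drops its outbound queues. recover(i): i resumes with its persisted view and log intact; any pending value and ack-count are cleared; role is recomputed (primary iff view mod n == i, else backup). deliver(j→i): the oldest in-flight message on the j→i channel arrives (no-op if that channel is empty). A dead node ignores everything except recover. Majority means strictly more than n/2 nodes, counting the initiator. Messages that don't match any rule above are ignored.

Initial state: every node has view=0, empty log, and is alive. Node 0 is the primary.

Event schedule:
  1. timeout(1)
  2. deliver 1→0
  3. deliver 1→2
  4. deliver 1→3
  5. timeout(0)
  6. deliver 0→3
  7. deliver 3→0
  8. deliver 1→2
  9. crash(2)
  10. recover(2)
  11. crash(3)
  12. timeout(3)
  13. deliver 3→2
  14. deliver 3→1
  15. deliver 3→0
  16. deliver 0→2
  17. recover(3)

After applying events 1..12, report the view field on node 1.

[1] timeout(1) → N1(prim v1 [-])
[2] deliver 1→0 → N0(back v1 [-])
[3] deliver 1→2 → N2(back v1 [-])
[4] deliver 1→3 → N3(back v1 [-])
[5] timeout(0) → N0(back v2 [-])
[6] deliver 0→3 → N3(back v2 [-])
[7] deliver 3→0 → ∅
[8] deliver 1→2 → ∅
[9] crash(2) → N2(✗back v1 [-])
[10] recover(2) → N2(back v1 [-])
[11] crash(3) → N3(✗back v2 [-])
[12] timeout(3) → ∅

1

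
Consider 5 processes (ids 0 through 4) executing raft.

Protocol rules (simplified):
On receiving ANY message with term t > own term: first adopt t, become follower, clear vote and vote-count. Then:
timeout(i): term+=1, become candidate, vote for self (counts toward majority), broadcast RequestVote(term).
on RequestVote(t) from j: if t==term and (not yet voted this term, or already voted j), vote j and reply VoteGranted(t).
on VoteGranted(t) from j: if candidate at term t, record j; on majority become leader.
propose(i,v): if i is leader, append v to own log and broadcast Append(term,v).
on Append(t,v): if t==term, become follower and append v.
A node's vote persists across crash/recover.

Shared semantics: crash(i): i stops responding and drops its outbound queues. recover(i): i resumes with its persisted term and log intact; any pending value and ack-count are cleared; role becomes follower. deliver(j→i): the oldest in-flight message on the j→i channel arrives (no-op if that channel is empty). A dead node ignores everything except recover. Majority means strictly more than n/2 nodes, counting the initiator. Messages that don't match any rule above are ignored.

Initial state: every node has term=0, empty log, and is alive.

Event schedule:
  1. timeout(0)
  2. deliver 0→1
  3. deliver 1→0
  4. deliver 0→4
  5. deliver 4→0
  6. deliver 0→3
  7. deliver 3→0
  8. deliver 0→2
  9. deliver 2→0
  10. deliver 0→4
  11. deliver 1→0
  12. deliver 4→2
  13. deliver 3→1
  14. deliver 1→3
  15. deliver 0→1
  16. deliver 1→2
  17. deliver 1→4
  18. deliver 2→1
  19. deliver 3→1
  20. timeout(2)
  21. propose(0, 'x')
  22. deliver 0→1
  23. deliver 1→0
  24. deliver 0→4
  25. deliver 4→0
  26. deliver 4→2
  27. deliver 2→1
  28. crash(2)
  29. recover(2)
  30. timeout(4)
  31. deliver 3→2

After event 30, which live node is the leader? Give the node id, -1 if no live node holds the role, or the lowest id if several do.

0

step 1 timeout(0): 0={cand,t=1,log=-}
step 2 deliver 0→1: 1={foll,t=1,log=-}
step 3 deliver 1→0: —
step 4 deliver 0→4: 4={foll,t=1,log=-}
step 5 deliver 4→0: 0={lead,t=1,log=-}
step 6 deliver 0→3: 3={foll,t=1,log=-}
step 7 deliver 3→0: —
step 8 deliver 0→2: 2={foll,t=1,log=-}
step 9 deliver 2→0: —
step 10 deliver 0→4: —
step 11 deliver 1→0: —
step 12 deliver 4→2: —
step 13 deliver 3→1: —
step 14 deliver 1→3: —
step 15 deliver 0→1: —
step 16 deliver 1→2: —
step 17 deliver 1→4: —
step 18 deliver 2→1: —
step 19 deliver 3→1: —
step 20 timeout(2): 2={cand,t=2,log=-}
step 21 propose(0,'x'): 0={lead,t=1,log=x}
step 22 deliver 0→1: 1={foll,t=1,log=x}
step 23 deliver 1→0: —
step 24 deliver 0→4: 4={foll,t=1,log=x}
step 25 deliver 4→0: —
step 26 deliver 4→2: —
step 27 deliver 2→1: 1={foll,t=2,log=x}
step 28 crash(2): 2={✗cand,t=2,log=-}
step 29 recover(2): 2={foll,t=2,log=-}
step 30 timeout(4): 4={cand,t=2,log=x}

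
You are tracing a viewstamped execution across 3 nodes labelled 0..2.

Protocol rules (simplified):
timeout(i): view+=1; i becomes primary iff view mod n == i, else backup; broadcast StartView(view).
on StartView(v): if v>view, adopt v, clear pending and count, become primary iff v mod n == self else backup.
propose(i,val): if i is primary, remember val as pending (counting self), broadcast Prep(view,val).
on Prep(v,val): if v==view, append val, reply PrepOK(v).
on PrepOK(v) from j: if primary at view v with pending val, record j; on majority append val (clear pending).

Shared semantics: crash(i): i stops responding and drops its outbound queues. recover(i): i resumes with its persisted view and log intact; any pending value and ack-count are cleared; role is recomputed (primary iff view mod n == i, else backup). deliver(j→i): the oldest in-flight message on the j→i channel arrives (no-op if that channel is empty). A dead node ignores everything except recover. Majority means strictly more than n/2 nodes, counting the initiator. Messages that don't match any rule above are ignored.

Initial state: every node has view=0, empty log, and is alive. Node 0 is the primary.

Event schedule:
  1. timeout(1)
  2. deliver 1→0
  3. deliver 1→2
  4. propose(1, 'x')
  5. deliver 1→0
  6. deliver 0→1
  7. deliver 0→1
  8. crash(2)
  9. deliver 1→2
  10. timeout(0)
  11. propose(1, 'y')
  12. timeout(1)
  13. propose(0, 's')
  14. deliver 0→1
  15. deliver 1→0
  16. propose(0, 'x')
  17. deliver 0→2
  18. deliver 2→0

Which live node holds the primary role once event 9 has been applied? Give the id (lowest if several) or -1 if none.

1

after 1 — timeout(1): n1:prim/v1/[-]
after 2 — deliver 1→0: n0:back/v1/[-]
after 3 — deliver 1→2: n2:back/v1/[-]
after 4 — propose(1,'x'): ·
after 5 — deliver 1→0: n0:back/v1/[x]
after 6 — deliver 0→1: n1:prim/v1/[x]
after 7 — deliver 0→1: ·
after 8 — crash(2): n2:✗back/v1/[-]
after 9 — deliver 1→2: ·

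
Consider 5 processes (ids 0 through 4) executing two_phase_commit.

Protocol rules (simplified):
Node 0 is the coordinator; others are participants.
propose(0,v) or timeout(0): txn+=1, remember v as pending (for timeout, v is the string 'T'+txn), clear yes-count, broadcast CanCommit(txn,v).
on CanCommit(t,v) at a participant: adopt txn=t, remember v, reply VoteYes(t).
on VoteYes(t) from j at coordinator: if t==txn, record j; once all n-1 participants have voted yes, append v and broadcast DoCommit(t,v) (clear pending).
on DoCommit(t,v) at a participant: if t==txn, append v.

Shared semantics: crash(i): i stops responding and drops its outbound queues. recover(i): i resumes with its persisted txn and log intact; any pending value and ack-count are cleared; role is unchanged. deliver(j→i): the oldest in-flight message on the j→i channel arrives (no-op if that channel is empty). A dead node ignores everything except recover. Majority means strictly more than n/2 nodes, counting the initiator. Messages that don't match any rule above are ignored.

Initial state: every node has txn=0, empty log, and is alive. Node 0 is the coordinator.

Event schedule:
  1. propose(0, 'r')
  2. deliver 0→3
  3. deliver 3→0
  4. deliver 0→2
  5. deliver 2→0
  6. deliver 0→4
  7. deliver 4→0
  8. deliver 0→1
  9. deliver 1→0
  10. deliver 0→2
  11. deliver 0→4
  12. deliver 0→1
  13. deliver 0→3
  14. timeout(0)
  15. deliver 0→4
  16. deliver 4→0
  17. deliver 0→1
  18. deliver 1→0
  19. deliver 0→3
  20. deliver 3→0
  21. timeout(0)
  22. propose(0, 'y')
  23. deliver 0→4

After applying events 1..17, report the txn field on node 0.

2

after 1 — propose(0,'r'): n0:coor/t1/[-]
after 2 — deliver 0→3: n3:part/t1/[-]
after 3 — deliver 3→0: ·
after 4 — deliver 0→2: n2:part/t1/[-]
after 5 — deliver 2→0: ·
after 6 — deliver 0→4: n4:part/t1/[-]
after 7 — deliver 4→0: ·
after 8 — deliver 0→1: n1:part/t1/[-]
after 9 — deliver 1→0: n0:coor/t1/[r]
after 10 — deliver 0→2: n2:part/t1/[r]
after 11 — deliver 0→4: n4:part/t1/[r]
after 12 — deliver 0→1: n1:part/t1/[r]
after 13 — deliver 0→3: n3:part/t1/[r]
after 14 — timeout(0): n0:coor/t2/[r]
after 15 — deliver 0→4: n4:part/t2/[r]
after 16 — deliver 4→0: ·
after 17 — deliver 0→1: n1:part/t2/[r]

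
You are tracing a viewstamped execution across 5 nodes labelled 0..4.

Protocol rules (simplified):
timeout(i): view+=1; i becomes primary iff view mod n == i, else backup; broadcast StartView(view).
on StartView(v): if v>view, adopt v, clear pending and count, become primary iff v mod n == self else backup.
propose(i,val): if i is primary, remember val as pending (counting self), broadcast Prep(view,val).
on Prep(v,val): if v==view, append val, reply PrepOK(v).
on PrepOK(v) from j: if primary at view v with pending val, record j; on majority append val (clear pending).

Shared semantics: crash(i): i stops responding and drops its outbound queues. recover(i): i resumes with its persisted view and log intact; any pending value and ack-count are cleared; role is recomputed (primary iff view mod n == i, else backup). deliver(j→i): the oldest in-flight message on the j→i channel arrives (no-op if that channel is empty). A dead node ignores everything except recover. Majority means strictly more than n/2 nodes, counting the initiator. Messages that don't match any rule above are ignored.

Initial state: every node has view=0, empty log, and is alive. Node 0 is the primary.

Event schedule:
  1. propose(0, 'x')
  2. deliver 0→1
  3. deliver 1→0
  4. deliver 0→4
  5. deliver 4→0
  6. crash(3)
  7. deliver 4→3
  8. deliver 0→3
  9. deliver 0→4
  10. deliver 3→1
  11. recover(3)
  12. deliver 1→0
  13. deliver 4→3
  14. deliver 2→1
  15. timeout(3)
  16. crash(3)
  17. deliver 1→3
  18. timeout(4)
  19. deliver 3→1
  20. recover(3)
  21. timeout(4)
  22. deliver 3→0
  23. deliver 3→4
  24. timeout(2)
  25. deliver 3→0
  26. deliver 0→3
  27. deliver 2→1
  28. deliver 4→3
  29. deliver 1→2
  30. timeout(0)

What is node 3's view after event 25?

1

[1] propose(0,'x') → ∅
[2] deliver 0→1 → N1(back v0 [x])
[3] deliver 1→0 → ∅
[4] deliver 0→4 → N4(back v0 [x])
[5] deliver 4→0 → N0(prim v0 [x])
[6] crash(3) → N3(✗back v0 [-])
[7] deliver 4→3 → ∅
[8] deliver 0→3 → ∅
[9] deliver 0→4 → ∅
[10] deliver 3→1 → ∅
[11] recover(3) → N3(back v0 [-])
[12] deliver 1→0 → ∅
[13] deliver 4→3 → ∅
[14] deliver 2→1 → ∅
[15] timeout(3) → N3(back v1 [-])
[16] crash(3) → N3(✗back v1 [-])
[17] deliver 1→3 → ∅
[18] timeout(4) → N4(back v1 [x])
[19] deliver 3→1 → ∅
[20] recover(3) → N3(back v1 [-])
[21] timeout(4) → N4(back v2 [x])
[22] deliver 3→0 → ∅
[23] deliver 3→4 → ∅
[24] timeout(2) → N2(back v1 [-])
[25] deliver 3→0 → ∅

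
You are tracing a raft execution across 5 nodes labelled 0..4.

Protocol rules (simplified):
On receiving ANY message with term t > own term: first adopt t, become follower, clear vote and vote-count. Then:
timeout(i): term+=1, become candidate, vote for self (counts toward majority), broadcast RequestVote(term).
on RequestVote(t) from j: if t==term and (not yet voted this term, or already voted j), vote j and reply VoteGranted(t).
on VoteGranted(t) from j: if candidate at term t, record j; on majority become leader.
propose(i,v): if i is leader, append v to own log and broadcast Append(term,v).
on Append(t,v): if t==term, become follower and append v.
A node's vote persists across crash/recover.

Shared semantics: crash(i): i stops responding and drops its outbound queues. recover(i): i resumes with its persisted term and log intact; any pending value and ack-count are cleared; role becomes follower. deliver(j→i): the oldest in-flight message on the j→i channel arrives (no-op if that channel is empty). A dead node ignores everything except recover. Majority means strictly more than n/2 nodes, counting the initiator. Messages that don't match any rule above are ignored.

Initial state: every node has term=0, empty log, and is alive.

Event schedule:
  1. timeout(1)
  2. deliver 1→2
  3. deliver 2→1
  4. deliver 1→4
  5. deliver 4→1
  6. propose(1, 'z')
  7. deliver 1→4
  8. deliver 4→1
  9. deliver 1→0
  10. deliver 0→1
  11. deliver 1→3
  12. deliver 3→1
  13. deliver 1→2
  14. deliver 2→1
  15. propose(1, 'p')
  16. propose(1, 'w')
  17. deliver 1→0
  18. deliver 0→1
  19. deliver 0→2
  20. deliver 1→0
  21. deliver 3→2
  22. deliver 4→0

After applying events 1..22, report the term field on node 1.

1. timeout(1):  <1:cand t1 ->
2. deliver 1→2:  <2:foll t1 ->
3. deliver 2→1:  nop
4. deliver 1→4:  <4:foll t1 ->
5. deliver 4→1:  <1:lead t1 ->
6. propose(1,'z'):  <1:lead t1 z>
7. deliver 1→4:  <4:foll t1 z>
8. deliver 4→1:  nop
9. deliver 1→0:  <0:foll t1 ->
10. deliver 0→1:  nop
11. deliver 1→3:  <3:foll t1 ->
12. deliver 3→1:  nop
13. deliver 1→2:  <2:foll t1 z>
14. deliver 2→1:  nop
15. propose(1,'p'):  <1:lead t1 z,p>
16. propose(1,'w'):  <1:lead t1 z,p,w>
17. deliver 1→0:  <0:foll t1 z>
18. deliver 0→1:  nop
19. deliver 0→2:  nop
20. deliver 1→0:  <0:foll t1 z,p>
21. deliver 3→2:  nop
22. deliver 4→0:  nop

1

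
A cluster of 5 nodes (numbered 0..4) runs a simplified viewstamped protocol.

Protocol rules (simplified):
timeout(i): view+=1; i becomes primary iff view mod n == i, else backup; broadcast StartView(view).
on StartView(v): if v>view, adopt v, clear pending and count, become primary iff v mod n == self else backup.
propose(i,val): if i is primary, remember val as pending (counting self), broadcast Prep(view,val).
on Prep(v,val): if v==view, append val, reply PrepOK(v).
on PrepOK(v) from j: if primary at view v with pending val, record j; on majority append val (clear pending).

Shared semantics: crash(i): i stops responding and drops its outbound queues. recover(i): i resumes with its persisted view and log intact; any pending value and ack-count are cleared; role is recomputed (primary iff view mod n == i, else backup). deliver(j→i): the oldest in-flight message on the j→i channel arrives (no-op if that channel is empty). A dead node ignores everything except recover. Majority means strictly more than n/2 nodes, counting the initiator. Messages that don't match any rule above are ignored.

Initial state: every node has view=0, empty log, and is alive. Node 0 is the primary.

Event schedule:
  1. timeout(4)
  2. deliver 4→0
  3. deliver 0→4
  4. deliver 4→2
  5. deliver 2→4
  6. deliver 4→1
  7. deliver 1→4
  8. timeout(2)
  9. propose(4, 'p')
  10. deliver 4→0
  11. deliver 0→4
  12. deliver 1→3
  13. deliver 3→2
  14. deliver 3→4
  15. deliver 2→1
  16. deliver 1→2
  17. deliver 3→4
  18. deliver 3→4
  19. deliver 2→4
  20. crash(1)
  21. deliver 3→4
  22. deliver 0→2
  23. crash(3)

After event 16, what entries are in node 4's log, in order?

empty

e1 timeout(4): 4[back,v=1,-]
e2 deliver 4→0: 0[back,v=1,-]
e3 deliver 0→4: ·
e4 deliver 4→2: 2[back,v=1,-]
e5 deliver 2→4: ·
e6 deliver 4→1: 1[prim,v=1,-]
e7 deliver 1→4: ·
e8 timeout(2): 2[prim,v=2,-]
e9 propose(4,'p'): ·
e10 deliver 4→0: ·
e11 deliver 0→4: ·
e12 deliver 1→3: ·
e13 deliver 3→2: ·
e14 deliver 3→4: ·
e15 deliver 2→1: 1[back,v=2,-]
e16 deliver 1→2: ·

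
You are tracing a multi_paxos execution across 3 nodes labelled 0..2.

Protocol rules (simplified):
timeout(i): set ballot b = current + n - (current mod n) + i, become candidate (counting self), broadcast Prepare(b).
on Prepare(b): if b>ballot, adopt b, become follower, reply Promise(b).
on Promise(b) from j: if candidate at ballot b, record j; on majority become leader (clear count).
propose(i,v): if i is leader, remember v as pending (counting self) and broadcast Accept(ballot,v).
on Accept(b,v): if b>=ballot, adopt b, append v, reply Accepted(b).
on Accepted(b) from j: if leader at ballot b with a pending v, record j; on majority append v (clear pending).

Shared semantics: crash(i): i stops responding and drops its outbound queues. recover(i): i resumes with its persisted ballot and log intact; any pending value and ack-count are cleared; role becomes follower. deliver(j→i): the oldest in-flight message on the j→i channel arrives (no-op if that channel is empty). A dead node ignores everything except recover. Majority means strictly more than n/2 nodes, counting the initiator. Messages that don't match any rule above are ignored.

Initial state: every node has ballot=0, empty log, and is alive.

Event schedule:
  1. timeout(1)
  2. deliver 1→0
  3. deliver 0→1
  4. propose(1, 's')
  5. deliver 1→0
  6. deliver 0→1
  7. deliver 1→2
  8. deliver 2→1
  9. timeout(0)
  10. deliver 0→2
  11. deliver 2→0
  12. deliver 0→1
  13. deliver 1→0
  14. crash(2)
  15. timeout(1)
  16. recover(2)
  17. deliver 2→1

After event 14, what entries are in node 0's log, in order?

s

step 1 timeout(1): 1={cand,b=4,log=-}
step 2 deliver 1→0: 0={foll,b=4,log=-}
step 3 deliver 0→1: 1={lead,b=4,log=-}
step 4 propose(1,'s'): —
step 5 deliver 1→0: 0={foll,b=4,log=s}
step 6 deliver 0→1: 1={lead,b=4,log=s}
step 7 deliver 1→2: 2={foll,b=4,log=-}
step 8 deliver 2→1: —
step 9 timeout(0): 0={cand,b=6,log=s}
step 10 deliver 0→2: 2={foll,b=6,log=-}
step 11 deliver 2→0: 0={lead,b=6,log=s}
step 12 deliver 0→1: 1={foll,b=6,log=s}
step 13 deliver 1→0: —
step 14 crash(2): 2={✗foll,b=6,log=-}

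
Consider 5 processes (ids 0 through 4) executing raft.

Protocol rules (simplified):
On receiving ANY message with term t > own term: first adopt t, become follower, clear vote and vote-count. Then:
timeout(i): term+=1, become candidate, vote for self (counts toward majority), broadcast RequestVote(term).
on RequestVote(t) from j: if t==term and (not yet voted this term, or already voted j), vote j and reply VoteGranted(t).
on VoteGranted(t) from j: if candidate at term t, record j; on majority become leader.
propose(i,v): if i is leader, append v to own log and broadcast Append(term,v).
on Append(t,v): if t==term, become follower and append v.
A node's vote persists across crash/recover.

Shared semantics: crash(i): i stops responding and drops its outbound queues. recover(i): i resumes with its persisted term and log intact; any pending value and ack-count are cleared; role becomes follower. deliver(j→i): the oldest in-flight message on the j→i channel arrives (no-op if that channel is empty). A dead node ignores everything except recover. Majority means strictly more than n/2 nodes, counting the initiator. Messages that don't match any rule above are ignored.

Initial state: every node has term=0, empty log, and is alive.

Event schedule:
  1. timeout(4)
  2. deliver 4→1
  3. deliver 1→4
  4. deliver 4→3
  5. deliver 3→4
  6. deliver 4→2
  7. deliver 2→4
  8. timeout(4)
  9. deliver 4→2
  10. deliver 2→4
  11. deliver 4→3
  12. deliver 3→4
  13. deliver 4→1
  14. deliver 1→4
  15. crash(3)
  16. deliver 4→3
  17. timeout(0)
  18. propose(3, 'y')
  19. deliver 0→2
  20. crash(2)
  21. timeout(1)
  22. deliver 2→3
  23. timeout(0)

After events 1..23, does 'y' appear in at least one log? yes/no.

1. timeout(4):  <4:cand t1 ->
2. deliver 4→1:  <1:foll t1 ->
3. deliver 1→4:  nop
4. deliver 4→3:  <3:foll t1 ->
5. deliver 3→4:  <4:lead t1 ->
6. deliver 4→2:  <2:foll t1 ->
7. deliver 2→4:  nop
8. timeout(4):  <4:cand t2 ->
9. deliver 4→2:  <2:foll t2 ->
10. deliver 2→4:  nop
11. deliver 4→3:  <3:foll t2 ->
12. deliver 3→4:  <4:lead t2 ->
13. deliver 4→1:  <1:foll t2 ->
14. deliver 1→4:  nop
15. crash(3):  <3:✗foll t2 ->
16. deliver 4→3:  nop
17. timeout(0):  <0:cand t1 ->
18. propose(3,'y'):  nop
19. deliver 0→2:  nop
20. crash(2):  <2:✗foll t2 ->
21. timeout(1):  <1:cand t3 ->
22. deliver 2→3:  nop
23. timeout(0):  <0:cand t2 ->

no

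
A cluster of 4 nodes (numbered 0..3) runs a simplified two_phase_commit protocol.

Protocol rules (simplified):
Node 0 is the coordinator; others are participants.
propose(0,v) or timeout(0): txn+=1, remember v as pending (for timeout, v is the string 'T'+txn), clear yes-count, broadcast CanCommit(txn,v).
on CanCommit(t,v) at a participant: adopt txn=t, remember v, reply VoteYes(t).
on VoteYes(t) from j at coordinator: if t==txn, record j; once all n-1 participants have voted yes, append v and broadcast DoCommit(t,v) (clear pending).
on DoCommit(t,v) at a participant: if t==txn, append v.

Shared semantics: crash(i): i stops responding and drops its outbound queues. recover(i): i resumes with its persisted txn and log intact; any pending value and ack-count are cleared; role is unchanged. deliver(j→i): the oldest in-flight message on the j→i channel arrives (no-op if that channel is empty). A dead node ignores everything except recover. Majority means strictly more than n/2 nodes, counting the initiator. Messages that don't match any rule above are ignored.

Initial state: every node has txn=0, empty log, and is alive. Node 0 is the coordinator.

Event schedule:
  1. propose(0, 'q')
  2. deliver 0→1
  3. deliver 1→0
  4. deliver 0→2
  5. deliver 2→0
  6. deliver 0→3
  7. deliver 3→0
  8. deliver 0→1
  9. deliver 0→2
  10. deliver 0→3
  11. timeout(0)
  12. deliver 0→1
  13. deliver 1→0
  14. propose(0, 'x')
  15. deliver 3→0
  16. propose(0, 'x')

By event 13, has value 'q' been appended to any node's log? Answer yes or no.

[1] propose(0,'q') → N0(coor t1 [-])
[2] deliver 0→1 → N1(part t1 [-])
[3] deliver 1→0 → ∅
[4] deliver 0→2 → N2(part t1 [-])
[5] deliver 2→0 → ∅
[6] deliver 0→3 → N3(part t1 [-])
[7] deliver 3→0 → N0(coor t1 [q])
[8] deliver 0→1 → N1(part t1 [q])
[9] deliver 0→2 → N2(part t1 [q])
[10] deliver 0→3 → N3(part t1 [q])
[11] timeout(0) → N0(coor t2 [q])
[12] deliver 0→1 → N1(part t2 [q])
[13] deliver 1→0 → ∅

yes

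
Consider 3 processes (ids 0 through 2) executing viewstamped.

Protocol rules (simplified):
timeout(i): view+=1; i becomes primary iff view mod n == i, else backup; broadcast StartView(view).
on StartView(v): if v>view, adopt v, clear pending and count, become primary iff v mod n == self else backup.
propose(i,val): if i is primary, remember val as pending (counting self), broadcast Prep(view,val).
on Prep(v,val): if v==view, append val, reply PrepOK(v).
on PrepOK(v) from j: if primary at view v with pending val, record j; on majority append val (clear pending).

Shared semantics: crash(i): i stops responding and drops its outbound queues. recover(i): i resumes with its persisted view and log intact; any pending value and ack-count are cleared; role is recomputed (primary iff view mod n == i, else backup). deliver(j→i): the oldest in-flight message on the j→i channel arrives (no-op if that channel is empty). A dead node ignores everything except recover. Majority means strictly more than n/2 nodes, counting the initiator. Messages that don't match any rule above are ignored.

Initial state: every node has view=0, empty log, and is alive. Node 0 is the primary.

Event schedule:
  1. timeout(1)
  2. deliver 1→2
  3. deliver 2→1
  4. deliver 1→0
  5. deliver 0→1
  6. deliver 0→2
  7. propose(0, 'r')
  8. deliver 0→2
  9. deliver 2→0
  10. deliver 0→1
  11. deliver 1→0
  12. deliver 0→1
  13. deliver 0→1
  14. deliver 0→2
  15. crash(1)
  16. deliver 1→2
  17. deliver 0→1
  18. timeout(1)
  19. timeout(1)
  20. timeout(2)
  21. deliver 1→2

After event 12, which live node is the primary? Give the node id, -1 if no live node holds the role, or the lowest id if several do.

after 1 — timeout(1): n1:prim/v1/[-]
after 2 — deliver 1→2: n2:back/v1/[-]
after 3 — deliver 2→1: ·
after 4 — deliver 1→0: n0:back/v1/[-]
after 5 — deliver 0→1: ·
after 6 — deliver 0→2: ·
after 7 — propose(0,'r'): ·
after 8 — deliver 0→2: ·
after 9 — deliver 2→0: ·
after 10 — deliver 0→1: ·
after 11 — deliver 1→0: ·
after 12 — deliver 0→1: ·

1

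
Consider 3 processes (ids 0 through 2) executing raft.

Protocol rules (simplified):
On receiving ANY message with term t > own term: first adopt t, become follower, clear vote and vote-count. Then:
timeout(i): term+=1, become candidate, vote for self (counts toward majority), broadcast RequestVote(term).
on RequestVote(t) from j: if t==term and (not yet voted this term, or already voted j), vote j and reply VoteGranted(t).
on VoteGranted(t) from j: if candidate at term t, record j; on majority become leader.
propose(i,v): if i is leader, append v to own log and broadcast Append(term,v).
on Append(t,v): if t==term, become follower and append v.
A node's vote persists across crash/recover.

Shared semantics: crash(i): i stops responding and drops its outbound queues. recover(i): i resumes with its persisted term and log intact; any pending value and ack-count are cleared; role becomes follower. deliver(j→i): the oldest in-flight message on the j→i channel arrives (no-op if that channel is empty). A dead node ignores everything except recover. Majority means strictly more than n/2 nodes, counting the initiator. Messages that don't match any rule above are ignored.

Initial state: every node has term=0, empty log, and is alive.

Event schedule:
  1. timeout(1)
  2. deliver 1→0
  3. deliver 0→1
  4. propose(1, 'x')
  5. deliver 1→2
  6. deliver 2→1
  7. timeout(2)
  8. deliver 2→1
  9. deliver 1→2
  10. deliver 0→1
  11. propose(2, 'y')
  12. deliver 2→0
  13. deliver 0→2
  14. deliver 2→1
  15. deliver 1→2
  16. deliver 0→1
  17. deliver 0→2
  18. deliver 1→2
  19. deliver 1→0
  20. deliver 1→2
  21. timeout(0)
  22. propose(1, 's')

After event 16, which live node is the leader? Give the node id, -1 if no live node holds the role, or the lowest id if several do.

1. timeout(1):  <1:cand t1 ->
2. deliver 1→0:  <0:foll t1 ->
3. deliver 0→1:  <1:lead t1 ->
4. propose(1,'x'):  <1:lead t1 x>
5. deliver 1→2:  <2:foll t1 ->
6. deliver 2→1:  nop
7. timeout(2):  <2:cand t2 ->
8. deliver 2→1:  <1:foll t2 x>
9. deliver 1→2:  nop
10. deliver 0→1:  nop
11. propose(2,'y'):  nop
12. deliver 2→0:  <0:foll t2 ->
13. deliver 0→2:  <2:lead t2 ->
14. deliver 2→1:  nop
15. deliver 1→2:  nop
16. deliver 0→1:  nop

2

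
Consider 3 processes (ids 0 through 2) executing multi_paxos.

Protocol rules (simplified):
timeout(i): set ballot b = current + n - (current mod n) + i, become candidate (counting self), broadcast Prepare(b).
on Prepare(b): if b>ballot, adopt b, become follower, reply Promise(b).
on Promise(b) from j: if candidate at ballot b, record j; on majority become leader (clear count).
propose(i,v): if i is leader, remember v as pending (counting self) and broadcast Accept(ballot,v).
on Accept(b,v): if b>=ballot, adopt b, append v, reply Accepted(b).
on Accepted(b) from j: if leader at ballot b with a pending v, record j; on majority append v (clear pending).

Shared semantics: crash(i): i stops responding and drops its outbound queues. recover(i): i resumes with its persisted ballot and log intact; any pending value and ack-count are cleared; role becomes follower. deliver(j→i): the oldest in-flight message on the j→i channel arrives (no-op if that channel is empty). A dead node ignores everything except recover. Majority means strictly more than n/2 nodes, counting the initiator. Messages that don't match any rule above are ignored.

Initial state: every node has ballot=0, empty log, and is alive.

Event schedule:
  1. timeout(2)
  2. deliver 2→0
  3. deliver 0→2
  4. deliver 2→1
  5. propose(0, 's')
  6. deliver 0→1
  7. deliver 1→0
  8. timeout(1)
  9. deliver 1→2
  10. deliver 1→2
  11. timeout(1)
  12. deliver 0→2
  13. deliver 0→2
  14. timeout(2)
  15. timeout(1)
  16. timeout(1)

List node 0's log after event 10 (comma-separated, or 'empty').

step 1 timeout(2): 2={cand,b=5,log=-}
step 2 deliver 2→0: 0={foll,b=5,log=-}
step 3 deliver 0→2: 2={lead,b=5,log=-}
step 4 deliver 2→1: 1={foll,b=5,log=-}
step 5 propose(0,'s'): —
step 6 deliver 0→1: —
step 7 deliver 1→0: —
step 8 timeout(1): 1={cand,b=7,log=-}
step 9 deliver 1→2: —
step 10 deliver 1→2: 2={foll,b=7,log=-}

empty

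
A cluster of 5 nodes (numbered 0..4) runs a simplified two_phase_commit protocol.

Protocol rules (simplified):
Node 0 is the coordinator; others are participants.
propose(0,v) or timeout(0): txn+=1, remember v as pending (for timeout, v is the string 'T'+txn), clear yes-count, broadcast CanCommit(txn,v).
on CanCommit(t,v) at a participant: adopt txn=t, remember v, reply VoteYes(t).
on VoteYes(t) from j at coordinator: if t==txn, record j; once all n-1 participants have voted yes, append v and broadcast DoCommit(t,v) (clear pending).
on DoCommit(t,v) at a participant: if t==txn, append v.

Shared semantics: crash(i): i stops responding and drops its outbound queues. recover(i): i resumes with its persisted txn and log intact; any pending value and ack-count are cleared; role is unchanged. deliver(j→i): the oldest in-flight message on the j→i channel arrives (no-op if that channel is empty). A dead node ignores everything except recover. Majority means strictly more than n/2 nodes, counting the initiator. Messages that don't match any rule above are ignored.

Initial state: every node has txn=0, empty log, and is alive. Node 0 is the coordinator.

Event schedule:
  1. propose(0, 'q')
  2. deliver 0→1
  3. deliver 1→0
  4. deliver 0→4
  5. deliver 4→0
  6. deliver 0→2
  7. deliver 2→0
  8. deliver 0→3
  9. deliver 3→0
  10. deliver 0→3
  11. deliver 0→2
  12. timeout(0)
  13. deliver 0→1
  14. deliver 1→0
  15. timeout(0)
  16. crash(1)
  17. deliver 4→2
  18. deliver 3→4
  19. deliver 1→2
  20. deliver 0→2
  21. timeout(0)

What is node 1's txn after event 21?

1. propose(0,'q'):  <0:coor t1 ->
2. deliver 0→1:  <1:part t1 ->
3. deliver 1→0:  nop
4. deliver 0→4:  <4:part t1 ->
5. deliver 4→0:  nop
6. deliver 0→2:  <2:part t1 ->
7. deliver 2→0:  nop
8. deliver 0→3:  <3:part t1 ->
9. deliver 3→0:  <0:coor t1 q>
10. deliver 0→3:  <3:part t1 q>
11. deliver 0→2:  <2:part t1 q>
12. timeout(0):  <0:coor t2 q>
13. deliver 0→1:  <1:part t1 q>
14. deliver 1→0:  nop
15. timeout(0):  <0:coor t3 q>
16. crash(1):  <1:✗part t1 q>
17. deliver 4→2:  nop
18. deliver 3→4:  nop
19. deliver 1→2:  nop
20. deliver 0→2:  <2:part t2 q>
21. timeout(0):  <0:coor t4 q>

1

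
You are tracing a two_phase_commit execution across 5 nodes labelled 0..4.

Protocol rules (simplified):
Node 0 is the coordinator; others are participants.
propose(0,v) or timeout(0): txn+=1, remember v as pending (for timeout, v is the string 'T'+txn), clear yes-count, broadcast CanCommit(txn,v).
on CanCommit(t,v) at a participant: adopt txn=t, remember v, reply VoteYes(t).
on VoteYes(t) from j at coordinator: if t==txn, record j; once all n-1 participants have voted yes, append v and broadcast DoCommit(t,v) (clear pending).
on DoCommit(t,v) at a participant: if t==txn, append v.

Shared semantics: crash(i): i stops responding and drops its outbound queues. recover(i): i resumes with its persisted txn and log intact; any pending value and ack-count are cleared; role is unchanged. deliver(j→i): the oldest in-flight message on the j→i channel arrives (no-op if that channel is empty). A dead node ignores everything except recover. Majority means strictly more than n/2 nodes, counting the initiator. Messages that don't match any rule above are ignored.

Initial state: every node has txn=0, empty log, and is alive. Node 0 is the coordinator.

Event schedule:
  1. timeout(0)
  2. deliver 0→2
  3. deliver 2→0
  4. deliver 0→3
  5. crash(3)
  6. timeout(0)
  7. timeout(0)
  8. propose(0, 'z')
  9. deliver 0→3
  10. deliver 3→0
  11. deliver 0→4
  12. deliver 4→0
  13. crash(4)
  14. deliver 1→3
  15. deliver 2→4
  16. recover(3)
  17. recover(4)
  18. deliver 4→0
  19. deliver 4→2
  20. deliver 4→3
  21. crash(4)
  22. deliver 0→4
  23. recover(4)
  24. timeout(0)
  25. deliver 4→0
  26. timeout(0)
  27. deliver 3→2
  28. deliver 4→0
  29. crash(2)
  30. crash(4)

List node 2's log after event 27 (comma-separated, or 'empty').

empty

e1 timeout(0): 0[coor,t=1,-]
e2 deliver 0→2: 2[part,t=1,-]
e3 deliver 2→0: ·
e4 deliver 0→3: 3[part,t=1,-]
e5 crash(3): 3[✗part,t=1,-]
e6 timeout(0): 0[coor,t=2,-]
e7 timeout(0): 0[coor,t=3,-]
e8 propose(0,'z'): 0[coor,t=4,-]
e9 deliver 0→3: ·
e10 deliver 3→0: ·
e11 deliver 0→4: 4[part,t=1,-]
e12 deliver 4→0: ·
e13 crash(4): 4[✗part,t=1,-]
e14 deliver 1→3: ·
e15 deliver 2→4: ·
e16 recover(3): 3[part,t=1,-]
e17 recover(4): 4[part,t=1,-]
e18 deliver 4→0: ·
e19 deliver 4→2: ·
e20 deliver 4→3: ·
e21 crash(4): 4[✗part,t=1,-]
e22 deliver 0→4: ·
e23 recover(4): 4[part,t=1,-]
e24 timeout(0): 0[coor,t=5,-]
e25 deliver 4→0: ·
e26 timeout(0): 0[coor,t=6,-]
e27 deliver 3→2: ·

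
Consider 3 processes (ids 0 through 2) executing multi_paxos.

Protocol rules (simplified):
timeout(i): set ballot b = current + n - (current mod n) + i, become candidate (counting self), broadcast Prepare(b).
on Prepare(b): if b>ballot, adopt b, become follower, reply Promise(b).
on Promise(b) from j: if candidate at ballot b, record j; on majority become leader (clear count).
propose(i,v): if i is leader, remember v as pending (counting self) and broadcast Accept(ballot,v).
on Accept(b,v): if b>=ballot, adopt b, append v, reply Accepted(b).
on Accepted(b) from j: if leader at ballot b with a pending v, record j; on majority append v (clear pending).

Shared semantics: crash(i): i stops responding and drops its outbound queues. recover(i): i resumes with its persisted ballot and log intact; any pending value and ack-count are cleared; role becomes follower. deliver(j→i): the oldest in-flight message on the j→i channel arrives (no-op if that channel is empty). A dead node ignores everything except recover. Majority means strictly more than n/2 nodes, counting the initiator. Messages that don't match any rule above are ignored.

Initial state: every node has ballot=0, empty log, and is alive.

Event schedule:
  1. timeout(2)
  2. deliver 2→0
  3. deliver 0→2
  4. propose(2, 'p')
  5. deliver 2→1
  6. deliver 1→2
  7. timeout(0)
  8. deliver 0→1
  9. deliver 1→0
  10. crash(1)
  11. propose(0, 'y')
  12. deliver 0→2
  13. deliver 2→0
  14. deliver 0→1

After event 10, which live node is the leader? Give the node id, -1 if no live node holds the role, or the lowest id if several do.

0

1. timeout(2):  <2:cand b5 ->
2. deliver 2→0:  <0:foll b5 ->
3. deliver 0→2:  <2:lead b5 ->
4. propose(2,'p'):  nop
5. deliver 2→1:  <1:foll b5 ->
6. deliver 1→2:  nop
7. timeout(0):  <0:cand b6 ->
8. deliver 0→1:  <1:foll b6 ->
9. deliver 1→0:  <0:lead b6 ->
10. crash(1):  <1:✗foll b6 ->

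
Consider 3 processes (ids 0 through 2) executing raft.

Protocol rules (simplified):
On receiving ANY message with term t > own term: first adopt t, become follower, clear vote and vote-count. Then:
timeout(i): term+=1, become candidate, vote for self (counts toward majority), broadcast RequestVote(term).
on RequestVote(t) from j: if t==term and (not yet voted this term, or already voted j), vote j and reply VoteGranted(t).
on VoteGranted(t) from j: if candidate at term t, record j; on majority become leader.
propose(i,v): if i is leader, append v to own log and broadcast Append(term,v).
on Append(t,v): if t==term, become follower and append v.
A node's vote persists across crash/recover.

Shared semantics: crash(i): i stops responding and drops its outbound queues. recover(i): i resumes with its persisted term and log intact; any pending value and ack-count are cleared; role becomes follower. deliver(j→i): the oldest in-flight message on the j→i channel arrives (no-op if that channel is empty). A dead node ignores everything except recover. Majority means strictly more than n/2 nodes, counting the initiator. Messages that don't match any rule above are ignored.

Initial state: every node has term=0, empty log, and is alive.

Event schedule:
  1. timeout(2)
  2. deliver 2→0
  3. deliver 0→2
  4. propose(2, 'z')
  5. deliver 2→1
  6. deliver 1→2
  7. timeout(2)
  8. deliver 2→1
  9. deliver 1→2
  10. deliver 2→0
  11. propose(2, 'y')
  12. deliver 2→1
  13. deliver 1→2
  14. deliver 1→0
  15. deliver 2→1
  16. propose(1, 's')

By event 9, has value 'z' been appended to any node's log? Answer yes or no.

step 1 timeout(2): 2={cand,t=1,log=-}
step 2 deliver 2→0: 0={foll,t=1,log=-}
step 3 deliver 0→2: 2={lead,t=1,log=-}
step 4 propose(2,'z'): 2={lead,t=1,log=z}
step 5 deliver 2→1: 1={foll,t=1,log=-}
step 6 deliver 1→2: —
step 7 timeout(2): 2={cand,t=2,log=z}
step 8 deliver 2→1: 1={foll,t=1,log=z}
step 9 deliver 1→2: —

yes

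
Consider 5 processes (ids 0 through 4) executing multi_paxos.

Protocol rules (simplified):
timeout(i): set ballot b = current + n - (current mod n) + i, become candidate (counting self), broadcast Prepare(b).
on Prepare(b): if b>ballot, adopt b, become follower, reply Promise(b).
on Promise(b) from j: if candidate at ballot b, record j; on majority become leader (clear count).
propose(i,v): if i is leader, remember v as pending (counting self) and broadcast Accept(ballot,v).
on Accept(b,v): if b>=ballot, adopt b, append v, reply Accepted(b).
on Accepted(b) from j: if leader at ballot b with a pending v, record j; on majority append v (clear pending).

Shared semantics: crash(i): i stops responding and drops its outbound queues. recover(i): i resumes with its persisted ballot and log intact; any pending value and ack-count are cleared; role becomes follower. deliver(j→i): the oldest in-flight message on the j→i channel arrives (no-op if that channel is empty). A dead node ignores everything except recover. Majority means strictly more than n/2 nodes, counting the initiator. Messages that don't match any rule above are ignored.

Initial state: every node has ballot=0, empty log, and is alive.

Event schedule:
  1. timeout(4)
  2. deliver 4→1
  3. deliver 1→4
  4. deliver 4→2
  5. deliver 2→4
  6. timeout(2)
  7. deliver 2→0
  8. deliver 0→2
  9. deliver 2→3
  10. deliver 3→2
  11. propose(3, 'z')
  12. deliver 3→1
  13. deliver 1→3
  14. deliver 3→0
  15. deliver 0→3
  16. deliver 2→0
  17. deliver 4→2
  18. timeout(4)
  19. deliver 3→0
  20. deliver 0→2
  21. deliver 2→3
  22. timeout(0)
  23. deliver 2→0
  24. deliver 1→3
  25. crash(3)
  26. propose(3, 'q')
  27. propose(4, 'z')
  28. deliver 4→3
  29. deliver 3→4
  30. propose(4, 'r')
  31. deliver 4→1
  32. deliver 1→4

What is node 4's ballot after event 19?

14

after 1 — timeout(4): n4:cand/b9/[-]
after 2 — deliver 4→1: n1:foll/b9/[-]
after 3 — deliver 1→4: ·
after 4 — deliver 4→2: n2:foll/b9/[-]
after 5 — deliver 2→4: n4:lead/b9/[-]
after 6 — timeout(2): n2:cand/b12/[-]
after 7 — deliver 2→0: n0:foll/b12/[-]
after 8 — deliver 0→2: ·
after 9 — deliver 2→3: n3:foll/b12/[-]
after 10 — deliver 3→2: n2:lead/b12/[-]
after 11 — propose(3,'z'): ·
after 12 — deliver 3→1: ·
after 13 — deliver 1→3: ·
after 14 — deliver 3→0: ·
after 15 — deliver 0→3: ·
after 16 — deliver 2→0: ·
after 17 — deliver 4→2: ·
after 18 — timeout(4): n4:cand/b14/[-]
after 19 — deliver 3→0: ·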